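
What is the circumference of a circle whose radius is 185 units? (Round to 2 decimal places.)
Circumference = 2 * pi * r
Circumference = 2 * pi * 185
Circumference = 1162.39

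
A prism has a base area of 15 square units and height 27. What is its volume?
Volume = base area * height
Volume = 15 * 27
Volume = 405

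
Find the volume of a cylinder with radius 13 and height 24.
Volume = pi * r² * h
Volume = pi * 13² * 24
Volume = pi * 169 * 24
Volume = pi * 4056
Volume = 12742.30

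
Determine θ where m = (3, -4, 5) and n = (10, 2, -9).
m·n = -23, |m|² = 50, |n|² = 185
cos θ = -23/√9250 ≈ -0.2391
θ ≈ 103.8°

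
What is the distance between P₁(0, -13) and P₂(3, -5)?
Using the distance formula: d = sqrt((x₂-x₁)² + (y₂-y₁)²)
dx = 3 - 0 = 3
dy = (-5) - (-13) = 8
d = sqrt(3² + 8²) = sqrt(9 + 64) = sqrt(73) = 8.54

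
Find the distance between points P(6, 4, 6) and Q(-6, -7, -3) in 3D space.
d = √[(-12)² + (-11)² + (-9)²] = √346 = 18.6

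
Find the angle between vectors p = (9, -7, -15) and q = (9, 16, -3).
p·q = 14, |p|² = 355, |q|² = 346
cos θ = 14/√122830 ≈ 0.03995
θ ≈ 87.71°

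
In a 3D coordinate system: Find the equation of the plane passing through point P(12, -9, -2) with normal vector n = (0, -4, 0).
d = n·P = (0)(12) + (-4)(-9) + (0)(-2) = 36
Plane: -4y = 36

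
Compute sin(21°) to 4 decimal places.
sin(21 degrees) = 0.3584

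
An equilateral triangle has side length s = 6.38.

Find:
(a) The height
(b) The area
(a) Height h = s·√3/2 = 6.38·√3/2 = 5.525
(b) Area = (√3/4)·s² = (√3/4)·6.38² = (√3/4)·40.7044 = 17.63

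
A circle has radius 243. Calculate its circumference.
Circumference = 2 * pi * r
Circumference = 2 * pi * 243
Circumference = 1526.81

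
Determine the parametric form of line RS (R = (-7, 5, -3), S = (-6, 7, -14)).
Direction vector d = S - R = (1, 2, -11)
x = -7 + t, y = 5 + 2t, z = -3 - 11t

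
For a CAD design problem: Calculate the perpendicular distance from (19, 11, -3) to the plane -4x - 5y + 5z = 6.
d = |(-4)(19) + (-5)(11) + 5(-3) - (6)| / √((-4)² + (-5)² + 5²) = 152/√66 = 18.71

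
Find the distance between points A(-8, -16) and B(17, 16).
Using the distance formula: d = sqrt((x₂-x₁)² + (y₂-y₁)²)
dx = 17 - (-8) = 25
dy = 16 - (-16) = 32
d = sqrt(25² + 32²) = sqrt(625 + 1024) = sqrt(1649) = 40.61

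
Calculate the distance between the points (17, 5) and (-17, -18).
Using the distance formula: d = sqrt((x₂-x₁)² + (y₂-y₁)²)
dx = (-17) - 17 = -34
dy = (-18) - 5 = -23
d = sqrt((-34)² + (-23)²) = sqrt(1156 + 529) = sqrt(1685) = 41.05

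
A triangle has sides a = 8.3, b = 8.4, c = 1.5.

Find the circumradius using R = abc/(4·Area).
s = (a+b+c)/2 = 9.1
Area = √(s(s-a)(s-b)(s-c)) = √(9.1·0.8·0.7·7.6) = 6.22331
R = abc/(4·Area) = (8.3·8.4·1.5)/(4·6.22331) = 104.58/24.89324 = 4.201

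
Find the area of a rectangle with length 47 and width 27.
Area = length * width
Area = 47 * 27
Area = 1269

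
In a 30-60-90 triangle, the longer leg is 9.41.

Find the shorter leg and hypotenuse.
In a 30-60-90 triangle, sides are in ratio 1 : √3 : 2.
Long leg = short leg·√3  →  short leg = 9.41/√3 = 5.433
Hypotenuse = 2·(short leg) = 2·9.41/√3 = 10.87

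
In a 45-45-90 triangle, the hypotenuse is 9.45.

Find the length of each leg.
In a 45-45-90 triangle, hypotenuse = leg·√2  →  leg = hypotenuse/√2
leg = 9.45/√2 = 6.682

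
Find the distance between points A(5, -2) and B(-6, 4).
Using the distance formula: d = sqrt((x₂-x₁)² + (y₂-y₁)²)
dx = (-6) - 5 = -11
dy = 4 - (-2) = 6
d = sqrt((-11)² + 6²) = sqrt(121 + 36) = sqrt(157) = 12.53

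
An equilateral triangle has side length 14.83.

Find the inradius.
For an equilateral triangle, r = s/(2√3) where s is the side.
r = 14.83/(2√3) = 14.83/3.464102 = 4.281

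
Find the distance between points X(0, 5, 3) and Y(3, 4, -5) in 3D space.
d = √[(3)² + (-1)² + (-8)²] = √74 = 8.602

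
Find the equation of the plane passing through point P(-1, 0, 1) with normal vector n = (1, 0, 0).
d = n·P = (1)(-1) + (0)(0) + (0)(1) = -1
Plane: x = -1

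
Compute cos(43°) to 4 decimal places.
cos(43 degrees) = 0.7314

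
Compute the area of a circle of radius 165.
Area = pi * r²
Area = pi * 165²
Area = pi * 27225
Area = 85529.86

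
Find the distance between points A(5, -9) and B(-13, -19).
Using the distance formula: d = sqrt((x₂-x₁)² + (y₂-y₁)²)
dx = (-13) - 5 = -18
dy = (-19) - (-9) = -10
d = sqrt((-18)² + (-10)²) = sqrt(324 + 100) = sqrt(424) = 20.59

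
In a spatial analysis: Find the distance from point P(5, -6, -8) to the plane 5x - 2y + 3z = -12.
d = |5(5) + (-2)(-6) + 3(-8) - (-12)| / √(5² + (-2)² + 3²) = 25/√38 = 4.056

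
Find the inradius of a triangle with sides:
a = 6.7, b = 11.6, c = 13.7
s = (a+b+c)/2 = (6.7+11.6+13.7)/2 = 16
Area = √(s(s-a)(s-b)(s-c)) = √(16·9.3·4.4·2.3) = 38.8054
r = Area/s = 38.8054/16 = 2.425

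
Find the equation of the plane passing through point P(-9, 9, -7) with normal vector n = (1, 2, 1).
d = n·P = (1)(-9) + (2)(9) + (1)(-7) = 2
Plane: x + 2y + z = 2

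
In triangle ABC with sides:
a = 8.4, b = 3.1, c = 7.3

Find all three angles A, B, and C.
By the law of cosines:
cos(A) = (b² + c² - a²)/(2bc) = -0.169244  →  A = 99.74°
cos(B) = (a² + c² - b²)/(2ac) = 0.931507  →  B = 21.33°
cos(C) = (a² + b² - c²)/(2ab) = 0.516129  →  C = 58.93°
Check: A + B + C = 180.0° ✓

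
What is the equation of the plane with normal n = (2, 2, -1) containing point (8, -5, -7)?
d = n·P = (2)(8) + (2)(-5) + (-1)(-7) = 13
Plane: 2x + 2y - z = 13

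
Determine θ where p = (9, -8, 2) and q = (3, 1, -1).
p·q = 17, |p|² = 149, |q|² = 11
cos θ = 17/√1639 ≈ 0.4199
θ ≈ 65.17°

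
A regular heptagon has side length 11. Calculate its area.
For a regular 7-gon with side length s = 11:
Apothem a = s / (2*tan(pi/7)) = 11 / (2*tan(pi/7)) ≈ 11.4209
Perimeter P = 7 * 11 = 77
Area = (1/2) * P * a = (1/2) * 77 * 11.4209 = 439.70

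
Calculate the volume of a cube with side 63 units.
Volume = s³
Volume = 63³
Volume = 250047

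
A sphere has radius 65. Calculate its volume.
Volume = (4/3) * pi * r³
Volume = (4/3) * pi * 65³
Volume = (4/3) * pi * 274625
Volume = 1150346.51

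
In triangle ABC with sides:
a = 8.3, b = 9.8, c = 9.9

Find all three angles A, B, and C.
By the law of cosines:
cos(A) = (b² + c² - a²)/(2bc) = 0.645022  →  A = 49.83°
cos(B) = (a² + c² - b²)/(2ac) = 0.431179  →  B = 64.46°
cos(C) = (a² + b² - c²)/(2ab) = 0.411360  →  C = 65.71°
Check: A + B + C = 180.0° ✓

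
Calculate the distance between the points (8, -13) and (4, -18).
Using the distance formula: d = sqrt((x₂-x₁)² + (y₂-y₁)²)
dx = 4 - 8 = -4
dy = (-18) - (-13) = -5
d = sqrt((-4)² + (-5)²) = sqrt(16 + 25) = sqrt(41) = 6.40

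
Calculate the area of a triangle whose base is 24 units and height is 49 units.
Area = (1/2) * base * height
Area = (1/2) * 24 * 49
Area = 588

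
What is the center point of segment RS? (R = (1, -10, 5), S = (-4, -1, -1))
Midpoint = ((1-4)/2, (-10-1)/2, (5-1)/2) = (-1.5, -5.5, 2)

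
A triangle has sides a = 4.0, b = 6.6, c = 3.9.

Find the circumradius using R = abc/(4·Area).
s = (a+b+c)/2 = 7.25
Area = √(s(s-a)(s-b)(s-c)) = √(7.25·3.25·0.65·3.35) = 7.16291
R = abc/(4·Area) = (4.0·6.6·3.9)/(4·7.16291) = 102.96/28.65164 = 3.594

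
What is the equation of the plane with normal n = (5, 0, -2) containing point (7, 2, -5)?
d = n·P = (5)(7) + (0)(2) + (-2)(-5) = 45
Plane: 5x - 2z = 45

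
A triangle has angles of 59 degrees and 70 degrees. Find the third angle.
Sum of angles in a triangle = 180 degrees
Third angle = 180 - 59 - 70
Third angle = 51 degrees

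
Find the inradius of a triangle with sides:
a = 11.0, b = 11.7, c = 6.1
s = (a+b+c)/2 = (11.0+11.7+6.1)/2 = 14.4
Area = √(s(s-a)(s-b)(s-c)) = √(14.4·3.4·2.7·8.3) = 33.1239
r = Area/s = 33.1239/14.4 = 2.3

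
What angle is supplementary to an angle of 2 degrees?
Supplementary angles sum to 180 degrees.
Other angle = 180 - 2
Other angle = 178 degrees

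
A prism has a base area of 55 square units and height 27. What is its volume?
Volume = base area * height
Volume = 55 * 27
Volume = 1485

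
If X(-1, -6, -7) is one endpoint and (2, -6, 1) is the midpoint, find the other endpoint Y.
Y = (2×2 - (-1), 2×(-6) - (-6), 2×1 - (-7)) = (5, -6, 9)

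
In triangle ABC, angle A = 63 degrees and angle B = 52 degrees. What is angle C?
Sum of angles in a triangle = 180 degrees
Third angle = 180 - 63 - 52
Third angle = 65 degrees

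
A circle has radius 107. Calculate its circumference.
Circumference = 2 * pi * r
Circumference = 2 * pi * 107
Circumference = 672.30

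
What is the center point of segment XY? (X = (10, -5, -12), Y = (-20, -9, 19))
Midpoint = ((10-20)/2, (-5-9)/2, (-12+19)/2) = (-5, -7, 3.5)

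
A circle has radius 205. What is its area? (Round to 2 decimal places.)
Area = pi * r²
Area = pi * 205²
Area = pi * 42025
Area = 132025.43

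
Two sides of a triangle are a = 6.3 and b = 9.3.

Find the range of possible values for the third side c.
By the triangle inequality: |a - b| < c < a + b
|6.3 - 9.3| < c < 6.3 + 9.3
3 < c < 15.6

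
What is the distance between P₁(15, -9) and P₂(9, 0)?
Using the distance formula: d = sqrt((x₂-x₁)² + (y₂-y₁)²)
dx = 9 - 15 = -6
dy = 0 - (-9) = 9
d = sqrt((-6)² + 9²) = sqrt(36 + 81) = sqrt(117) = 10.82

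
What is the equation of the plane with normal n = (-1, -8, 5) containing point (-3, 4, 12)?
d = n·P = (-1)(-3) + (-8)(4) + (5)(12) = 31
Plane: -x - 8y + 5z = 31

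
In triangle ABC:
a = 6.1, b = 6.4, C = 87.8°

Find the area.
Using A = ½ab·sin(C):
A = ½·6.1·6.4·sin(87.8°) = ½·39.04·0.999263 = 19.51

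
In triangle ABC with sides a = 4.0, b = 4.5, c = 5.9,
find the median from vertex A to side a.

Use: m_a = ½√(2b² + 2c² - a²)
m_a = ½√(2·4.5² + 2·5.9² - 4.0²)
m_a = ½√(40.5 + 69.62 - 16) = ½√94.12 = 4.851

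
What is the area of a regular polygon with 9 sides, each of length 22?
For a regular 9-gon with side length s = 22:
Apothem a = s / (2*tan(pi/9)) = 22 / (2*tan(pi/9)) ≈ 30.22225
Perimeter P = 9 * 22 = 198
Area = (1/2) * P * a = (1/2) * 198 * 30.22225 = 2992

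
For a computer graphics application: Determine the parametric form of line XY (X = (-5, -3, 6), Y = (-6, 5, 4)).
Direction vector d = Y - X = (-1, 8, -2)
x = -5 - t, y = -3 + 8t, z = 6 - 2t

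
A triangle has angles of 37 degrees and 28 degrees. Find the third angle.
Sum of angles in a triangle = 180 degrees
Third angle = 180 - 37 - 28
Third angle = 115 degrees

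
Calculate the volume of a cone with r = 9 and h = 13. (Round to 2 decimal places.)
Volume = (1/3) * pi * r² * h
Volume = (1/3) * pi * 9² * 13
Volume = (1/3) * pi * 81 * 13
Volume = (1/3) * pi * 1053
Volume = 1102.70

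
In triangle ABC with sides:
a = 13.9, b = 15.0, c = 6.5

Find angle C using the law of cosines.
cos(C) = (a² + b² - c²)/(2ab)
cos(C) = (13.9² + 15.0² - 6.5²)/(2·13.9·15.0) = 375.96/417 = 0.901583
C = arccos(0.901583) = 25.63°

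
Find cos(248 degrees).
cos(248 degrees) = -0.3746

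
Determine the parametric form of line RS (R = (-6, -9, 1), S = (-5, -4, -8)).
Direction vector d = S - R = (1, 5, -9)
x = -6 + t, y = -9 + 5t, z = 1 - 9t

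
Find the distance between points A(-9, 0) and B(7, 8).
Using the distance formula: d = sqrt((x₂-x₁)² + (y₂-y₁)²)
dx = 7 - (-9) = 16
dy = 8 - 0 = 8
d = sqrt(16² + 8²) = sqrt(256 + 64) = sqrt(320) = 17.89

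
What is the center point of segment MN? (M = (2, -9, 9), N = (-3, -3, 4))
Midpoint = ((2-3)/2, (-9-3)/2, (9+4)/2) = (-0.5, -6, 6.5)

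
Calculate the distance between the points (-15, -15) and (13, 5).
Using the distance formula: d = sqrt((x₂-x₁)² + (y₂-y₁)²)
dx = 13 - (-15) = 28
dy = 5 - (-15) = 20
d = sqrt(28² + 20²) = sqrt(784 + 400) = sqrt(1184) = 34.41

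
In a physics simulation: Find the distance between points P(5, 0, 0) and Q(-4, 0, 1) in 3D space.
d = √[(-9)² + (0)² + (1)²] = √82 = 9.055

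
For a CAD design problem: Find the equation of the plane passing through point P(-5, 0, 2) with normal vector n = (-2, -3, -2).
d = n·P = (-2)(-5) + (-3)(0) + (-2)(2) = 6
Plane: -2x - 3y - 2z = 6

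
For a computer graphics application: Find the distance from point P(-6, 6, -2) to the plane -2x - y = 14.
d = |(-2)(-6) + (-1)(6) + 0(-2) - (14)| / √((-2)² + (-1)² + 0²) = 8/√5 = 3.578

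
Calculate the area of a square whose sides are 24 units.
Area = s²
Area = 24²
Area = 576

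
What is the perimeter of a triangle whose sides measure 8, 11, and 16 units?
Perimeter = sum of all sides
Perimeter = 8 + 11 + 16
Perimeter = 35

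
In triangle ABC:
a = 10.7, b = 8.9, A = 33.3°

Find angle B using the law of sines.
sin(B)/b = sin(A)/a
sin(B) = b·sin(A)/a = 8.9·sin(33.3°)/10.7 = 0.456664
B = arcsin(0.456664) = 27.17°  (b ≤ a, so B ≤ A and the acute solution is unique)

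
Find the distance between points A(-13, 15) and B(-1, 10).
Using the distance formula: d = sqrt((x₂-x₁)² + (y₂-y₁)²)
dx = (-1) - (-13) = 12
dy = 10 - 15 = -5
d = sqrt(12² + (-5)²) = sqrt(144 + 25) = sqrt(169) = 13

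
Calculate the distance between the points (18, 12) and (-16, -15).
Using the distance formula: d = sqrt((x₂-x₁)² + (y₂-y₁)²)
dx = (-16) - 18 = -34
dy = (-15) - 12 = -27
d = sqrt((-34)² + (-27)²) = sqrt(1156 + 729) = sqrt(1885) = 43.42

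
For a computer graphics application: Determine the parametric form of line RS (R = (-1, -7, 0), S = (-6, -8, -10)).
Direction vector d = S - R = (-5, -1, -10)
x = -1 - 5t, y = -7 - t, z = 0 - 10t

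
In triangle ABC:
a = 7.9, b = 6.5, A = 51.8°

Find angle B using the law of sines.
sin(B)/b = sin(A)/a
sin(B) = b·sin(A)/a = 6.5·sin(51.8°)/7.9 = 0.646591
B = arcsin(0.646591) = 40.29°  (b ≤ a, so B ≤ A and the acute solution is unique)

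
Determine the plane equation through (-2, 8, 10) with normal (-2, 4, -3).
d = n·P = (-2)(-2) + (4)(8) + (-3)(10) = 6
Plane: -2x + 4y - 3z = 6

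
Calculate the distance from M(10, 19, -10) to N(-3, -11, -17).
d = √[(-13)² + (-30)² + (-7)²] = √1118 = 33.44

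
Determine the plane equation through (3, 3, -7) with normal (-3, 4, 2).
d = n·P = (-3)(3) + (4)(3) + (2)(-7) = -11
Plane: -3x + 4y + 2z = -11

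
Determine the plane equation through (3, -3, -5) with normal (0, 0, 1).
d = n·P = (0)(3) + (0)(-3) + (1)(-5) = -5
Plane: z = -5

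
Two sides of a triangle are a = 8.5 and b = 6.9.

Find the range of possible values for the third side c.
By the triangle inequality: |a - b| < c < a + b
|8.5 - 6.9| < c < 8.5 + 6.9
1.6 < c < 15.4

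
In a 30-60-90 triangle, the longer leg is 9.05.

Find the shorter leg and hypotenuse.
In a 30-60-90 triangle, sides are in ratio 1 : √3 : 2.
Long leg = short leg·√3  →  short leg = 9.05/√3 = 5.225
Hypotenuse = 2·(short leg) = 2·9.05/√3 = 10.45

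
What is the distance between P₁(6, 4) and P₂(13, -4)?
Using the distance formula: d = sqrt((x₂-x₁)² + (y₂-y₁)²)
dx = 13 - 6 = 7
dy = (-4) - 4 = -8
d = sqrt(7² + (-8)²) = sqrt(49 + 64) = sqrt(113) = 10.63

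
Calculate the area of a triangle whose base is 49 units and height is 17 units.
Area = (1/2) * base * height
Area = (1/2) * 49 * 17
Area = 416.50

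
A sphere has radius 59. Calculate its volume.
Volume = (4/3) * pi * r³
Volume = (4/3) * pi * 59³
Volume = (4/3) * pi * 205379
Volume = 860289.54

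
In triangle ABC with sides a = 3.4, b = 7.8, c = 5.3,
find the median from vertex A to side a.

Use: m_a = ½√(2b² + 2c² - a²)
m_a = ½√(2·7.8² + 2·5.3² - 3.4²)
m_a = ½√(121.68 + 56.18 - 11.56) = ½√166.3 = 6.448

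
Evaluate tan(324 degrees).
tan(324 degrees) = -0.7265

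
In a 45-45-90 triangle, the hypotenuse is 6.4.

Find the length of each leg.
In a 45-45-90 triangle, hypotenuse = leg·√2  →  leg = hypotenuse/√2
leg = 6.4/√2 = 4.525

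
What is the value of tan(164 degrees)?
tan(164 degrees) = -0.2867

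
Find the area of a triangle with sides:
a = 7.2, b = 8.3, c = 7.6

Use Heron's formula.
s = (a+b+c)/2 = (7.2+8.3+7.6)/2 = 11.55
A = √(s(s-a)(s-b)(s-c)) = √(11.55·4.35·3.25·3.95)
A = √644.988 = 25.4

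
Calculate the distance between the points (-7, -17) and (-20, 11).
Using the distance formula: d = sqrt((x₂-x₁)² + (y₂-y₁)²)
dx = (-20) - (-7) = -13
dy = 11 - (-17) = 28
d = sqrt((-13)² + 28²) = sqrt(169 + 784) = sqrt(953) = 30.87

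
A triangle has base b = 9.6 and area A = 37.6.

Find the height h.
A = ½bh  →  h = 2A/b
h = 2·37.6/9.6 = 7.833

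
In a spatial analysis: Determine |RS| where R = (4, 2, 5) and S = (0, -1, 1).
d = √[(-4)² + (-3)² + (-4)²] = √41 = 6.403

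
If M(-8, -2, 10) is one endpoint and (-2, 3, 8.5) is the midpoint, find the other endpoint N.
N = (2×(-2) - (-8), 2×3 - (-2), 2×8.5 - 10) = (4, 8, 7)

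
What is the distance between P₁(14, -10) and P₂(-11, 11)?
Using the distance formula: d = sqrt((x₂-x₁)² + (y₂-y₁)²)
dx = (-11) - 14 = -25
dy = 11 - (-10) = 21
d = sqrt((-25)² + 21²) = sqrt(625 + 441) = sqrt(1066) = 32.65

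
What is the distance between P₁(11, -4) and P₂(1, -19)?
Using the distance formula: d = sqrt((x₂-x₁)² + (y₂-y₁)²)
dx = 1 - 11 = -10
dy = (-19) - (-4) = -15
d = sqrt((-10)² + (-15)²) = sqrt(100 + 225) = sqrt(325) = 18.03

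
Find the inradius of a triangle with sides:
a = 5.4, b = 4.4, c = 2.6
s = (a+b+c)/2 = (5.4+4.4+2.6)/2 = 6.2
Area = √(s(s-a)(s-b)(s-c)) = √(6.2·0.8·1.8·3.6) = 5.66929
r = Area/s = 5.66929/6.2 = 0.9144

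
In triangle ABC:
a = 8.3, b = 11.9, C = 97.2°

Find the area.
Using A = ½ab·sin(C):
A = ½·8.3·11.9·sin(97.2°) = ½·98.77·0.992115 = 49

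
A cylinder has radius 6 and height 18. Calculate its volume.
Volume = pi * r² * h
Volume = pi * 6² * 18
Volume = pi * 36 * 18
Volume = pi * 648
Volume = 2035.75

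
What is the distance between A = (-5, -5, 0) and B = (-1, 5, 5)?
d = √[(4)² + (10)² + (5)²] = √141 = 11.87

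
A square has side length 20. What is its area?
Area = s²
Area = 20²
Area = 400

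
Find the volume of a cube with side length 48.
Volume = s³
Volume = 48³
Volume = 110592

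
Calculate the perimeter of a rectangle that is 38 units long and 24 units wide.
Perimeter = 2 * (length + width)
Perimeter = 2 * (38 + 24)
Perimeter = 2 * 62
Perimeter = 124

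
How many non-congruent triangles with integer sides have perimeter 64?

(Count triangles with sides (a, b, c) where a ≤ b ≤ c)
With a ≤ b ≤ c and a + b + c = 64, the triangle inequality a + b > c gives c < 64/2, so c ≤ 31.
Iterate a from 1 to ⌊p/3⌋ = 21; for each a, b ranges from a to ⌊(p−a)/2⌋ with c = p − a − b, keeping only c ≥ b.
Triples: (2, 31, 31), (3, 30, 31), (4, 29, 31), …
Count = 85 triangles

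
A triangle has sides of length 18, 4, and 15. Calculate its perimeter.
Perimeter = sum of all sides
Perimeter = 18 + 4 + 15
Perimeter = 37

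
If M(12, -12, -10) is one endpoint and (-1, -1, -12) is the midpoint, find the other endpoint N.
N = (2×(-1) - 12, 2×(-1) - (-12), 2×(-12) - (-10)) = (-14, 10, -14)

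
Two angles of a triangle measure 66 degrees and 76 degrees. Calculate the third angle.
Sum of angles in a triangle = 180 degrees
Third angle = 180 - 66 - 76
Third angle = 38 degrees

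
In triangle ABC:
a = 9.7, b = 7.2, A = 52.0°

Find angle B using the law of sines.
sin(B)/b = sin(A)/a
sin(B) = b·sin(A)/a = 7.2·sin(52.0°)/9.7 = 0.584915
B = arcsin(0.584915) = 35.8°  (b ≤ a, so B ≤ A and the acute solution is unique)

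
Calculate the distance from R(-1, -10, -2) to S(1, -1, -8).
d = √[(2)² + (9)² + (-6)²] = √121 = 11.0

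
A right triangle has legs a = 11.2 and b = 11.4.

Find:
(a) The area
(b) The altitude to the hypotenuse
(a) Area = ½ab = ½·11.2·11.4 = 63.84
(b) Hypotenuse c = √(11.2² + 11.4²) = √255.4 = 15.9812
    Area = ½·c·h_c  →  h_c = 2·Area/c = 2·63.84/15.9812 = 7.989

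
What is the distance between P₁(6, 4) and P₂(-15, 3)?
Using the distance formula: d = sqrt((x₂-x₁)² + (y₂-y₁)²)
dx = (-15) - 6 = -21
dy = 3 - 4 = -1
d = sqrt((-21)² + (-1)²) = sqrt(441 + 1) = sqrt(442) = 21.02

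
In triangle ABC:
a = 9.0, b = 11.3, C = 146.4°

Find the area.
Using A = ½ab·sin(C):
A = ½·9.0·11.3·sin(146.4°) = ½·101.7·0.553392 = 28.14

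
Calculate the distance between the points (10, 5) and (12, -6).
Using the distance formula: d = sqrt((x₂-x₁)² + (y₂-y₁)²)
dx = 12 - 10 = 2
dy = (-6) - 5 = -11
d = sqrt(2² + (-11)²) = sqrt(4 + 121) = sqrt(125) = 11.18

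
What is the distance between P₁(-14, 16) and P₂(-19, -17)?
Using the distance formula: d = sqrt((x₂-x₁)² + (y₂-y₁)²)
dx = (-19) - (-14) = -5
dy = (-17) - 16 = -33
d = sqrt((-5)² + (-33)²) = sqrt(25 + 1089) = sqrt(1114) = 33.38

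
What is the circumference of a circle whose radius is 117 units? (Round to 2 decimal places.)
Circumference = 2 * pi * r
Circumference = 2 * pi * 117
Circumference = 735.13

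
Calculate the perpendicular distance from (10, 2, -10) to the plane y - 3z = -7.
d = |0(10) + 1(2) + (-3)(-10) - (-7)| / √(0² + 1² + (-3)²) = 39/√10 = 12.33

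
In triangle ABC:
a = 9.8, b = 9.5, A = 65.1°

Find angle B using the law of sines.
sin(B)/b = sin(A)/a
sin(B) = b·sin(A)/a = 9.5·sin(65.1°)/9.8 = 0.879277
B = arcsin(0.879277) = 61.56°  (b ≤ a, so B ≤ A and the acute solution is unique)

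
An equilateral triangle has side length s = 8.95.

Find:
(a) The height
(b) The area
(a) Height h = s·√3/2 = 8.95·√3/2 = 7.751
(b) Area = (√3/4)·s² = (√3/4)·8.95² = (√3/4)·80.1025 = 34.69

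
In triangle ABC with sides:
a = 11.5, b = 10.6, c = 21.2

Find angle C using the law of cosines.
cos(C) = (a² + b² - c²)/(2ab)
cos(C) = (11.5² + 10.6² - 21.2²)/(2·11.5·10.6) = -204.83/243.8 = -0.840156
C = arccos(-0.840156) = 147.2°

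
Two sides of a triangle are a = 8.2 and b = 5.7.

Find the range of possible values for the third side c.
By the triangle inequality: |a - b| < c < a + b
|8.2 - 5.7| < c < 8.2 + 5.7
2.5 < c < 13.9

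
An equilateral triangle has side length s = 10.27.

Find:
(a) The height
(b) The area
(a) Height h = s·√3/2 = 10.27·√3/2 = 8.894
(b) Area = (√3/4)·s² = (√3/4)·10.27² = (√3/4)·105.473 = 45.67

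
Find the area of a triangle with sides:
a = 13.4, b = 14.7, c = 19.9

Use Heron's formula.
s = (a+b+c)/2 = (13.4+14.7+19.9)/2 = 24
A = √(s(s-a)(s-b)(s-c)) = √(24·10.6·9.3·4.1)
A = √9700.27 = 98.49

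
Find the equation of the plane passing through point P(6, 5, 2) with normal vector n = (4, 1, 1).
d = n·P = (4)(6) + (1)(5) + (1)(2) = 31
Plane: 4x + y + z = 31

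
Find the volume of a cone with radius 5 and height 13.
Volume = (1/3) * pi * r² * h
Volume = (1/3) * pi * 5² * 13
Volume = (1/3) * pi * 25 * 13
Volume = (1/3) * pi * 325
Volume = 340.34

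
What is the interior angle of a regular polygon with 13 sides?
Interior angle of a regular n-gon = (n-2)*180/n
Interior angle = (13-2)*180/13
Interior angle = 11*180/13
Interior angle = 1980/13
Interior angle = 152.31 degrees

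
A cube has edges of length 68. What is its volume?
Volume = s³
Volume = 68³
Volume = 314432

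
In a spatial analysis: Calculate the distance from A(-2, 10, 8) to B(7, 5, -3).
d = √[(9)² + (-5)² + (-11)²] = √227 = 15.07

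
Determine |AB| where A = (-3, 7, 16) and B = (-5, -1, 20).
d = √[(-2)² + (-8)² + (4)²] = √84 = 9.165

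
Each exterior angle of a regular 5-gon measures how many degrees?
Exterior angle of a regular n-gon = 360/n
Exterior angle = 360/5
Exterior angle = 72 degrees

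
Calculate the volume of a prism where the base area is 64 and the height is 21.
Volume = base area * height
Volume = 64 * 21
Volume = 1344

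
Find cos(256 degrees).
cos(256 degrees) = -0.2419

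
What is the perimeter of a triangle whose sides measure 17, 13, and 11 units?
Perimeter = sum of all sides
Perimeter = 17 + 13 + 11
Perimeter = 41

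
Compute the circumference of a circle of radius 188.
Circumference = 2 * pi * r
Circumference = 2 * pi * 188
Circumference = 1181.24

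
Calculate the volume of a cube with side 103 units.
Volume = s³
Volume = 103³
Volume = 1092727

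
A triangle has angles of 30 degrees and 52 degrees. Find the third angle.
Sum of angles in a triangle = 180 degrees
Third angle = 180 - 30 - 52
Third angle = 98 degrees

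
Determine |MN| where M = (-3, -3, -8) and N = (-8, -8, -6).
d = √[(-5)² + (-5)² + (2)²] = √54 = 7.348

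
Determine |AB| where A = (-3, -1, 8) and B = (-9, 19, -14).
d = √[(-6)² + (20)² + (-22)²] = √920 = 30.33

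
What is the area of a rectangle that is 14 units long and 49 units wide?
Area = length * width
Area = 14 * 49
Area = 686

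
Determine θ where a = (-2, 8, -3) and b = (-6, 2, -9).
a·b = 55, |a|² = 77, |b|² = 121
cos θ = 55/√9317 ≈ 0.5698
θ ≈ 55.26°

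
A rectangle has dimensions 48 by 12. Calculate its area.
Area = length * width
Area = 48 * 12
Area = 576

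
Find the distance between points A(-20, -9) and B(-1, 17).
Using the distance formula: d = sqrt((x₂-x₁)² + (y₂-y₁)²)
dx = (-1) - (-20) = 19
dy = 17 - (-9) = 26
d = sqrt(19² + 26²) = sqrt(361 + 676) = sqrt(1037) = 32.20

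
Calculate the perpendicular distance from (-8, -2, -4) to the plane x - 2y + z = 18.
d = |1(-8) + (-2)(-2) + 1(-4) - (18)| / √(1² + (-2)² + 1²) = 26/√6 = 10.61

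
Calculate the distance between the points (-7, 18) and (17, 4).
Using the distance formula: d = sqrt((x₂-x₁)² + (y₂-y₁)²)
dx = 17 - (-7) = 24
dy = 4 - 18 = -14
d = sqrt(24² + (-14)²) = sqrt(576 + 196) = sqrt(772) = 27.78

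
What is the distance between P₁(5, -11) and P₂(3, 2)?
Using the distance formula: d = sqrt((x₂-x₁)² + (y₂-y₁)²)
dx = 3 - 5 = -2
dy = 2 - (-11) = 13
d = sqrt((-2)² + 13²) = sqrt(4 + 169) = sqrt(173) = 13.15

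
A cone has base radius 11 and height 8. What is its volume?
Volume = (1/3) * pi * r² * h
Volume = (1/3) * pi * 11² * 8
Volume = (1/3) * pi * 121 * 8
Volume = (1/3) * pi * 968
Volume = 1013.69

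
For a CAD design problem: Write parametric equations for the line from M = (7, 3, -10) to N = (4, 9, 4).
Direction vector d = N - M = (-3, 6, 14)
x = 7 - 3t, y = 3 + 6t, z = -10 + 14t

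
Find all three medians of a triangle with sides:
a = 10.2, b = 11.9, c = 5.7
Using m_x = ½√(2y² + 2z² - x²):
m_a = ½√(2·11.9² + 2·5.7² - 10.2²) = ½√244.16 = 7.813
m_b = ½√(2·10.2² + 2·5.7² - 11.9²) = ½√131.45 = 5.733
m_c = ½√(2·10.2² + 2·11.9² - 5.7²) = ½√458.81 = 10.71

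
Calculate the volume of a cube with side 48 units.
Volume = s³
Volume = 48³
Volume = 110592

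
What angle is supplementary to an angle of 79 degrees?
Supplementary angles sum to 180 degrees.
Other angle = 180 - 79
Other angle = 101 degrees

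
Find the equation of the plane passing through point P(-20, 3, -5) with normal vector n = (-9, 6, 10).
d = n·P = (-9)(-20) + (6)(3) + (10)(-5) = 148
Plane: -9x + 6y + 10z = 148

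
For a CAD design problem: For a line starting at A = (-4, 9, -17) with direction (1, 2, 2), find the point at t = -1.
P(-1) = (-4 + 1(-1), 9 + 2(-1), -17 + 2(-1)) = (-5, 7, -19)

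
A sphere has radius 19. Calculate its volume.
Volume = (4/3) * pi * r³
Volume = (4/3) * pi * 19³
Volume = (4/3) * pi * 6859
Volume = 28730.91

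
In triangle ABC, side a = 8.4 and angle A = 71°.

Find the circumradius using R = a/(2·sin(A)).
R = a/(2·sin(A)) = 8.4/(2·sin(71°))
R = 8.4/(2·0.945519) = 8.4/1.891037 = 4.442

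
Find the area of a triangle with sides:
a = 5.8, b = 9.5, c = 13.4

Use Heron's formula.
s = (a+b+c)/2 = (5.8+9.5+13.4)/2 = 14.35
A = √(s(s-a)(s-b)(s-c)) = √(14.35·8.55·4.85·0.95)
A = √565.306 = 23.78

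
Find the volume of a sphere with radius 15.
Volume = (4/3) * pi * r³
Volume = (4/3) * pi * 15³
Volume = (4/3) * pi * 3375
Volume = 14137.17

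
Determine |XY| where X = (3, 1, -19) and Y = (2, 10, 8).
d = √[(-1)² + (9)² + (27)²] = √811 = 28.48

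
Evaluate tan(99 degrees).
tan(99 degrees) = -6.3138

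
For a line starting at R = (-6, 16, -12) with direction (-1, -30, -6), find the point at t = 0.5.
P(0.5) = (-6 + (-1)(0.5), 16 + (-30)(0.5), -12 + (-6)(0.5)) = (-6.5, 1, -15)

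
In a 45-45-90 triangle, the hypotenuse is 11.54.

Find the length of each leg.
In a 45-45-90 triangle, hypotenuse = leg·√2  →  leg = hypotenuse/√2
leg = 11.54/√2 = 8.16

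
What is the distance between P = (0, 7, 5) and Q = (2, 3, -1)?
d = √[(2)² + (-4)² + (-6)²] = √56 = 7.483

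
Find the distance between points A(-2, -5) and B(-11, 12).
Using the distance formula: d = sqrt((x₂-x₁)² + (y₂-y₁)²)
dx = (-11) - (-2) = -9
dy = 12 - (-5) = 17
d = sqrt((-9)² + 17²) = sqrt(81 + 289) = sqrt(370) = 19.24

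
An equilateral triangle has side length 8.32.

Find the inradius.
For an equilateral triangle, r = s/(2√3) where s is the side.
r = 8.32/(2√3) = 8.32/3.464102 = 2.402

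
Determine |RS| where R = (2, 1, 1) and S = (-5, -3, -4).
d = √[(-7)² + (-4)² + (-5)²] = √90 = 9.487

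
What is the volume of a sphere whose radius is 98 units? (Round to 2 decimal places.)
Volume = (4/3) * pi * r³
Volume = (4/3) * pi * 98³
Volume = (4/3) * pi * 941192
Volume = 3942455.83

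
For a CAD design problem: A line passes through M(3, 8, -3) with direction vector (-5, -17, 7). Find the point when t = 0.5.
P(0.5) = (3 + (-5)(0.5), 8 + (-17)(0.5), -3 + 7(0.5)) = (0.5, -0.5, 0.5)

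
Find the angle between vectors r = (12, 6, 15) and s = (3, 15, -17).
r·s = -129, |r|² = 405, |s|² = 523
cos θ = -129/√211815 ≈ -0.2803
θ ≈ 106.3°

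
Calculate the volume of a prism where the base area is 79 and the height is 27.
Volume = base area * height
Volume = 79 * 27
Volume = 2133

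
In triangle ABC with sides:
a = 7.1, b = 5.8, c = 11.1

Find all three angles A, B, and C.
By the law of cosines:
cos(A) = (b² + c² - a²)/(2bc) = 0.826654  →  A = 34.24°
cos(B) = (a² + c² - b²)/(2ac) = 0.888085  →  B = 27.37°
cos(C) = (a² + b² - c²)/(2ab) = -0.475474  →  C = 118.4°
Check: A + B + C = 180.0° ✓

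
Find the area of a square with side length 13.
Area = s²
Area = 13²
Area = 169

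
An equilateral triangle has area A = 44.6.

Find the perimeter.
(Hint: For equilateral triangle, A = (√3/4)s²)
A = (√3/4)s²  →  s² = 4A/√3 = 4·44.6/√3 = 102.999
s = 10.1489
Perimeter = 3s = 30.45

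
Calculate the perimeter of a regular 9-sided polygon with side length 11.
Perimeter = number of sides * side length
Perimeter = 9 * 11
Perimeter = 99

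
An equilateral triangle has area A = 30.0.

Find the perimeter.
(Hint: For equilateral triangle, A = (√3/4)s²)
A = (√3/4)s²  →  s² = 4A/√3 = 4·30.0/√3 = 69.282
s = 8.32358
Perimeter = 3s = 24.97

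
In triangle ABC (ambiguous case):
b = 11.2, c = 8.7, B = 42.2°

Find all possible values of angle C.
sin(C)/c = sin(B)/b  →  sin(C) = c·sin(B)/b = 8.7·sin(42.2°)/11.2 = 0.521783
C₁ = arcsin(0.521783) = 31.45°,  C₂ = 180° - C₁ = 148.55°
Check C₂: A = 180° - 42.2° - 148.55° = -10.75° ≤ 0, rejected
C = 31.45° (one solution)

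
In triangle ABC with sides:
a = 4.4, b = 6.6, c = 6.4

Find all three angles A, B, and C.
By the law of cosines:
cos(A) = (b² + c² - a²)/(2bc) = 0.771307  →  A = 39.53°
cos(B) = (a² + c² - b²)/(2ac) = 0.297585  →  B = 72.69°
cos(C) = (a² + b² - c²)/(2ab) = 0.378099  →  C = 67.78°
Check: A + B + C = 180.0° ✓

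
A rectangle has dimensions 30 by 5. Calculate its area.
Area = length * width
Area = 30 * 5
Area = 150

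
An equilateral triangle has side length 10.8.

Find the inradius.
For an equilateral triangle, r = s/(2√3) where s is the side.
r = 10.8/(2√3) = 10.8/3.464102 = 3.118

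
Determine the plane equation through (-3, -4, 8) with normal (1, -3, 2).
d = n·P = (1)(-3) + (-3)(-4) + (2)(8) = 25
Plane: x - 3y + 2z = 25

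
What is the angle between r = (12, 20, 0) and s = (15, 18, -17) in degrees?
r·s = 540, |r|² = 544, |s|² = 838
cos θ = 540/√455872 ≈ 0.7998
θ ≈ 36.89°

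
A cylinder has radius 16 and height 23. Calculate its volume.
Volume = pi * r² * h
Volume = pi * 16² * 23
Volume = pi * 256 * 23
Volume = pi * 5888
Volume = 18497.70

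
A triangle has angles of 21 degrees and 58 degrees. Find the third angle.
Sum of angles in a triangle = 180 degrees
Third angle = 180 - 21 - 58
Third angle = 101 degrees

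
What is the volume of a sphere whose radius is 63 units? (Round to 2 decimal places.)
Volume = (4/3) * pi * r³
Volume = (4/3) * pi * 63³
Volume = (4/3) * pi * 250047
Volume = 1047394.42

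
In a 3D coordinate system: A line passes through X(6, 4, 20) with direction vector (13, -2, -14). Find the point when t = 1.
P(1) = (6 + 13(1), 4 + (-2)(1), 20 + (-14)(1)) = (19, 2, 6)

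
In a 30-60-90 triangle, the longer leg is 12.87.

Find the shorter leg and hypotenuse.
In a 30-60-90 triangle, sides are in ratio 1 : √3 : 2.
Long leg = short leg·√3  →  short leg = 12.87/√3 = 7.43
Hypotenuse = 2·(short leg) = 2·12.87/√3 = 14.86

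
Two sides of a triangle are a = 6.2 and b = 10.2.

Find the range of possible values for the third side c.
By the triangle inequality: |a - b| < c < a + b
|6.2 - 10.2| < c < 6.2 + 10.2
4 < c < 16.4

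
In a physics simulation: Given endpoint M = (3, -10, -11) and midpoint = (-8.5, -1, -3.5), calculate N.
N = (2×(-8.5) - 3, 2×(-1) - (-10), 2×(-3.5) - (-11)) = (-20, 8, 4)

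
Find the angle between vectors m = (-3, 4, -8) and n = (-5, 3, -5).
m·n = 67, |m|² = 89, |n|² = 59
cos θ = 67/√5251 ≈ 0.9246
θ ≈ 22.39°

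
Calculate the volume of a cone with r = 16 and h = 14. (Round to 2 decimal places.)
Volume = (1/3) * pi * r² * h
Volume = (1/3) * pi * 16² * 14
Volume = (1/3) * pi * 256 * 14
Volume = (1/3) * pi * 3584
Volume = 3753.16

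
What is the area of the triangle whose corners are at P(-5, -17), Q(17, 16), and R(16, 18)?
Using the coordinate formula: Area = (1/2)|x₁(y₂-y₃) + x₂(y₃-y₁) + x₃(y₁-y₂)|
Area = (1/2)|(-5)(16-18) + 17(18-(-17)) + 16((-17)-16)|
Area = (1/2)|(-5)*(-2) + 17*35 + 16*(-33)|
Area = (1/2)|10 + 595 + (-528)|
Area = (1/2)*77 = 38.50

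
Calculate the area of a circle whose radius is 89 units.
Area = pi * r²
Area = pi * 89²
Area = pi * 7921
Area = 24884.56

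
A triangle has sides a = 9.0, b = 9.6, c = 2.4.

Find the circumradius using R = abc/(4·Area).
s = (a+b+c)/2 = 10.5
Area = √(s(s-a)(s-b)(s-c)) = √(10.5·1.5·0.9·8.1) = 10.7153
R = abc/(4·Area) = (9.0·9.6·2.4)/(4·10.7153) = 207.36/42.8612 = 4.838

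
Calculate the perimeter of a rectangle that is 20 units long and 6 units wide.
Perimeter = 2 * (length + width)
Perimeter = 2 * (20 + 6)
Perimeter = 2 * 26
Perimeter = 52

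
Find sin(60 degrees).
sin(60 degrees) = sqrt(3)/2
Decimal approximation: 0.866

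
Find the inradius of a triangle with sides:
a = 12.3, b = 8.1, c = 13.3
s = (a+b+c)/2 = (12.3+8.1+13.3)/2 = 16.85
Area = √(s(s-a)(s-b)(s-c)) = √(16.85·4.55·8.75·3.55) = 48.8005
r = Area/s = 48.8005/16.85 = 2.896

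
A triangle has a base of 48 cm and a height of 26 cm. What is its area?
Area = (1/2) * base * height
Area = (1/2) * 48 * 26
Area = 624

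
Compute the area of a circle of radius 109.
Area = pi * r²
Area = pi * 109²
Area = pi * 11881
Area = 37325.26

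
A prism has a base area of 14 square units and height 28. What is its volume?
Volume = base area * height
Volume = 14 * 28
Volume = 392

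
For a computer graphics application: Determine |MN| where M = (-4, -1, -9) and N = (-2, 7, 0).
d = √[(2)² + (8)² + (9)²] = √149 = 12.21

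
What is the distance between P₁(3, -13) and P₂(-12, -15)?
Using the distance formula: d = sqrt((x₂-x₁)² + (y₂-y₁)²)
dx = (-12) - 3 = -15
dy = (-15) - (-13) = -2
d = sqrt((-15)² + (-2)²) = sqrt(225 + 4) = sqrt(229) = 15.13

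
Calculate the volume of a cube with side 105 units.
Volume = s³
Volume = 105³
Volume = 1157625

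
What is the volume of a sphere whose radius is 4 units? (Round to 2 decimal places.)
Volume = (4/3) * pi * r³
Volume = (4/3) * pi * 4³
Volume = (4/3) * pi * 64
Volume = 268.08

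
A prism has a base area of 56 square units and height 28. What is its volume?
Volume = base area * height
Volume = 56 * 28
Volume = 1568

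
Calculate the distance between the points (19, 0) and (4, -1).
Using the distance formula: d = sqrt((x₂-x₁)² + (y₂-y₁)²)
dx = 4 - 19 = -15
dy = (-1) - 0 = -1
d = sqrt((-15)² + (-1)²) = sqrt(225 + 1) = sqrt(226) = 15.03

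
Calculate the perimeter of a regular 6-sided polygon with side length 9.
Perimeter = number of sides * side length
Perimeter = 6 * 9
Perimeter = 54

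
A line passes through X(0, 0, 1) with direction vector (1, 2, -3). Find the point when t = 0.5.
P(0.5) = (0 + 1(0.5), 0 + 2(0.5), 1 + (-3)(0.5)) = (0.5, 1, -0.5)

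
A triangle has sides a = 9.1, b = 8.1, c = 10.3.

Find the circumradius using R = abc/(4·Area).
s = (a+b+c)/2 = 13.75
Area = √(s(s-a)(s-b)(s-c)) = √(13.75·4.65·5.65·3.45) = 35.303
R = abc/(4·Area) = (9.1·8.1·10.3)/(4·35.303) = 759.213/141.212 = 5.376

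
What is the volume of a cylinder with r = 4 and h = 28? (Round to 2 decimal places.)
Volume = pi * r² * h
Volume = pi * 4² * 28
Volume = pi * 16 * 28
Volume = pi * 448
Volume = 1407.43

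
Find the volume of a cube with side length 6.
Volume = s³
Volume = 6³
Volume = 216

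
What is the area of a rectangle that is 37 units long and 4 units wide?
Area = length * width
Area = 37 * 4
Area = 148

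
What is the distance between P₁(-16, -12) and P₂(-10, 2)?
Using the distance formula: d = sqrt((x₂-x₁)² + (y₂-y₁)²)
dx = (-10) - (-16) = 6
dy = 2 - (-12) = 14
d = sqrt(6² + 14²) = sqrt(36 + 196) = sqrt(232) = 15.23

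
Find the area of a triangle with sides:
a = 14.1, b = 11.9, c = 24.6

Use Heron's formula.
s = (a+b+c)/2 = (14.1+11.9+24.6)/2 = 25.3
A = √(s(s-a)(s-b)(s-c)) = √(25.3·11.2·13.4·0.7)
A = √2657.92 = 51.55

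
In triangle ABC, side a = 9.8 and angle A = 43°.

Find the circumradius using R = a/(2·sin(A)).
R = a/(2·sin(A)) = 9.8/(2·sin(43°))
R = 9.8/(2·0.681998) = 9.8/1.363997 = 7.185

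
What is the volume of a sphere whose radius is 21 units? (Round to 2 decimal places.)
Volume = (4/3) * pi * r³
Volume = (4/3) * pi * 21³
Volume = (4/3) * pi * 9261
Volume = 38792.39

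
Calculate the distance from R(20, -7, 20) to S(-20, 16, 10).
d = √[(-40)² + (23)² + (-10)²] = √2229 = 47.21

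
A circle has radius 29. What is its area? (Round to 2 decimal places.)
Area = pi * r²
Area = pi * 29²
Area = pi * 841
Area = 2642.08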